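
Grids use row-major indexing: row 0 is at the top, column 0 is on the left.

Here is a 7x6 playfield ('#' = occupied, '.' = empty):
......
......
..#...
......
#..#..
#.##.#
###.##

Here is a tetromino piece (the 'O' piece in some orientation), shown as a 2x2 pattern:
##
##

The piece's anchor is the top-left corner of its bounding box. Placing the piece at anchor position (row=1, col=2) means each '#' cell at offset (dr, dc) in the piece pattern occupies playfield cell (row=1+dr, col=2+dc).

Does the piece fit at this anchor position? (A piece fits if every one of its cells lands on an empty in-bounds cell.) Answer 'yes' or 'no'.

Answer: no

Derivation:
Check each piece cell at anchor (1, 2):
  offset (0,0) -> (1,2): empty -> OK
  offset (0,1) -> (1,3): empty -> OK
  offset (1,0) -> (2,2): occupied ('#') -> FAIL
  offset (1,1) -> (2,3): empty -> OK
All cells valid: no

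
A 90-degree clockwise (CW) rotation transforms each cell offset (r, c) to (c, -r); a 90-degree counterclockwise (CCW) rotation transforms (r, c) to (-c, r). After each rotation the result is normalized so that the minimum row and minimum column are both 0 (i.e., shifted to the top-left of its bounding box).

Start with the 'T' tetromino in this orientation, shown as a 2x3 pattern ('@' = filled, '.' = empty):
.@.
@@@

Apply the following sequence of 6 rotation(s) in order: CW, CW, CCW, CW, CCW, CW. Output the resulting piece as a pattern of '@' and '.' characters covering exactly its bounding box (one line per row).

Start:
.@.
@@@
After rotation 1 (CW):
@.
@@
@.
After rotation 2 (CW):
@@@
.@.
After rotation 3 (CCW):
@.
@@
@.
After rotation 4 (CW):
@@@
.@.
After rotation 5 (CCW):
@.
@@
@.
After rotation 6 (CW):
@@@
.@.

Answer: @@@
.@.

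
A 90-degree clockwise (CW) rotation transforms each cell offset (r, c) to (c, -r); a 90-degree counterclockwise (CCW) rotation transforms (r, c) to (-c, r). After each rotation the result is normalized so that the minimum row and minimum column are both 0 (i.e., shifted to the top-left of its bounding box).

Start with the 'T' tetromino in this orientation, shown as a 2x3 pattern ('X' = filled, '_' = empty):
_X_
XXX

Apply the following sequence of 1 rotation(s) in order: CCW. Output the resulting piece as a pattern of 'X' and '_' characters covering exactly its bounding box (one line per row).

Start:
_X_
XXX
After rotation 1 (CCW):
_X
XX
_X

Answer: _X
XX
_X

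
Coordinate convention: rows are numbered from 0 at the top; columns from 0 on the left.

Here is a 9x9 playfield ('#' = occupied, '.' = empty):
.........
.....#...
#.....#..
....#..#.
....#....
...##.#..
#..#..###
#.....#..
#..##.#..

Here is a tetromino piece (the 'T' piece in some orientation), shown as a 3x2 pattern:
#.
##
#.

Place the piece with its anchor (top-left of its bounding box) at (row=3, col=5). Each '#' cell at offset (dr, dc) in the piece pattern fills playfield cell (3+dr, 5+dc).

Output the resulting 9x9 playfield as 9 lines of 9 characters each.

Fill (3+0,5+0) = (3,5)
Fill (3+1,5+0) = (4,5)
Fill (3+1,5+1) = (4,6)
Fill (3+2,5+0) = (5,5)

Answer: .........
.....#...
#.....#..
....##.#.
....###..
...####..
#..#..###
#.....#..
#..##.#..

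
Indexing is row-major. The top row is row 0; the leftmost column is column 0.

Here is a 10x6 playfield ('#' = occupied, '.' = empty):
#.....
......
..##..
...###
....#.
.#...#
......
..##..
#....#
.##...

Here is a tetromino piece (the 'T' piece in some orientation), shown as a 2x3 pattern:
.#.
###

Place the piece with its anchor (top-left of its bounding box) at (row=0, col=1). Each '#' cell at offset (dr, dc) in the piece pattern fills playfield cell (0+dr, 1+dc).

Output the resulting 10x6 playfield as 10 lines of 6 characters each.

Fill (0+0,1+1) = (0,2)
Fill (0+1,1+0) = (1,1)
Fill (0+1,1+1) = (1,2)
Fill (0+1,1+2) = (1,3)

Answer: #.#...
.###..
..##..
...###
....#.
.#...#
......
..##..
#....#
.##...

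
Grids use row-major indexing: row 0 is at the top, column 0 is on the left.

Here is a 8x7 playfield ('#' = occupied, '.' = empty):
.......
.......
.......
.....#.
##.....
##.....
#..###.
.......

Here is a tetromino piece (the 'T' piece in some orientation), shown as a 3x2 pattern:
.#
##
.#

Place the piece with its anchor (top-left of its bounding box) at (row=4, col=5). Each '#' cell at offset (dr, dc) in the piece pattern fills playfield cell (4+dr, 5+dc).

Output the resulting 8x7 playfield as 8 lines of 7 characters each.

Fill (4+0,5+1) = (4,6)
Fill (4+1,5+0) = (5,5)
Fill (4+1,5+1) = (5,6)
Fill (4+2,5+1) = (6,6)

Answer: .......
.......
.......
.....#.
##....#
##...##
#..####
.......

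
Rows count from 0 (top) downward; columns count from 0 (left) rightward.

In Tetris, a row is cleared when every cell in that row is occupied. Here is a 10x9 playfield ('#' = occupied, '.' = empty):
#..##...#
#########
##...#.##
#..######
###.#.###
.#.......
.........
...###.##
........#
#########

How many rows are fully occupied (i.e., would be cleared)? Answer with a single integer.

Answer: 2

Derivation:
Check each row:
  row 0: 5 empty cells -> not full
  row 1: 0 empty cells -> FULL (clear)
  row 2: 4 empty cells -> not full
  row 3: 2 empty cells -> not full
  row 4: 2 empty cells -> not full
  row 5: 8 empty cells -> not full
  row 6: 9 empty cells -> not full
  row 7: 4 empty cells -> not full
  row 8: 8 empty cells -> not full
  row 9: 0 empty cells -> FULL (clear)
Total rows cleared: 2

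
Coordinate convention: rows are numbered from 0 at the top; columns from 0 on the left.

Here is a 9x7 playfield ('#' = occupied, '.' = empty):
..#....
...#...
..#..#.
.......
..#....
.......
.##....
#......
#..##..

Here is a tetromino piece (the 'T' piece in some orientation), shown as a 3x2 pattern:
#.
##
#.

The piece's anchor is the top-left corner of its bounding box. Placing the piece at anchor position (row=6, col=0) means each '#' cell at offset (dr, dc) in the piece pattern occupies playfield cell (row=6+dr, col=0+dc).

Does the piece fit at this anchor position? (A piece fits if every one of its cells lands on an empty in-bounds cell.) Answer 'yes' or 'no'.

Answer: no

Derivation:
Check each piece cell at anchor (6, 0):
  offset (0,0) -> (6,0): empty -> OK
  offset (1,0) -> (7,0): occupied ('#') -> FAIL
  offset (1,1) -> (7,1): empty -> OK
  offset (2,0) -> (8,0): occupied ('#') -> FAIL
All cells valid: no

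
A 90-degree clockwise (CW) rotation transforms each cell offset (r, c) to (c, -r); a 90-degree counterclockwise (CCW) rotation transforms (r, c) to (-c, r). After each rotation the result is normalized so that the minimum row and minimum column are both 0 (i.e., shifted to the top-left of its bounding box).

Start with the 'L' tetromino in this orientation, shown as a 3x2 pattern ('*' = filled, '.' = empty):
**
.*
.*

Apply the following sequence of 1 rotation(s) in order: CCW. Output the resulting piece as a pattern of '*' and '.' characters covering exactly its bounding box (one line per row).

Answer: ***
*..

Derivation:
Start:
**
.*
.*
After rotation 1 (CCW):
***
*..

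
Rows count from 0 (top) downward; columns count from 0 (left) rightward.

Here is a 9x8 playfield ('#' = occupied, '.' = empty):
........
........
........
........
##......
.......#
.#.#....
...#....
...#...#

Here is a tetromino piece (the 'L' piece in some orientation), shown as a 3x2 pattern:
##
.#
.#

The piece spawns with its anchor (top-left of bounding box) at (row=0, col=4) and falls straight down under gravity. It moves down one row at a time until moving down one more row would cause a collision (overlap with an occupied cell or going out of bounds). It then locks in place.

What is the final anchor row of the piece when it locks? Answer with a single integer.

Spawn at (row=0, col=4). Try each row:
  row 0: fits
  row 1: fits
  row 2: fits
  row 3: fits
  row 4: fits
  row 5: fits
  row 6: fits
  row 7: blocked -> lock at row 6

Answer: 6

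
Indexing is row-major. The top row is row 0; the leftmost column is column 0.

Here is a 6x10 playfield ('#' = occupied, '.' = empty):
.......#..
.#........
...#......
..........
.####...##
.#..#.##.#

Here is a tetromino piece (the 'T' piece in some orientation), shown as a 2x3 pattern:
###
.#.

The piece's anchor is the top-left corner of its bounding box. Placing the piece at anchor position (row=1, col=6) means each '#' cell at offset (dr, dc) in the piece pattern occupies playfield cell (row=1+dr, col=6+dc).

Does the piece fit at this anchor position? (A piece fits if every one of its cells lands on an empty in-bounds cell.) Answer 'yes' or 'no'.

Check each piece cell at anchor (1, 6):
  offset (0,0) -> (1,6): empty -> OK
  offset (0,1) -> (1,7): empty -> OK
  offset (0,2) -> (1,8): empty -> OK
  offset (1,1) -> (2,7): empty -> OK
All cells valid: yes

Answer: yes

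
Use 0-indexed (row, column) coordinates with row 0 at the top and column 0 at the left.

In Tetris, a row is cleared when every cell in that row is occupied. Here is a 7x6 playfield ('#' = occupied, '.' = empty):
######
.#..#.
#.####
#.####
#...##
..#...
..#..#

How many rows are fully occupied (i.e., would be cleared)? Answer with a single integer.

Answer: 1

Derivation:
Check each row:
  row 0: 0 empty cells -> FULL (clear)
  row 1: 4 empty cells -> not full
  row 2: 1 empty cell -> not full
  row 3: 1 empty cell -> not full
  row 4: 3 empty cells -> not full
  row 5: 5 empty cells -> not full
  row 6: 4 empty cells -> not full
Total rows cleared: 1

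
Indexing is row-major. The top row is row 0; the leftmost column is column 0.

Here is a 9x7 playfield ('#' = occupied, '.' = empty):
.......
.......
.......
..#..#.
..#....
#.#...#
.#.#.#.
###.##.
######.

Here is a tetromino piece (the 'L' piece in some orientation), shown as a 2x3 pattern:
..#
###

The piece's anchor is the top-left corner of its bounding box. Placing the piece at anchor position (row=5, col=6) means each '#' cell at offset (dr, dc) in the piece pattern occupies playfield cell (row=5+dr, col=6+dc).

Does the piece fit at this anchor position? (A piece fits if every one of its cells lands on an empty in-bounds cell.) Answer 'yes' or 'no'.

Check each piece cell at anchor (5, 6):
  offset (0,2) -> (5,8): out of bounds -> FAIL
  offset (1,0) -> (6,6): empty -> OK
  offset (1,1) -> (6,7): out of bounds -> FAIL
  offset (1,2) -> (6,8): out of bounds -> FAIL
All cells valid: no

Answer: no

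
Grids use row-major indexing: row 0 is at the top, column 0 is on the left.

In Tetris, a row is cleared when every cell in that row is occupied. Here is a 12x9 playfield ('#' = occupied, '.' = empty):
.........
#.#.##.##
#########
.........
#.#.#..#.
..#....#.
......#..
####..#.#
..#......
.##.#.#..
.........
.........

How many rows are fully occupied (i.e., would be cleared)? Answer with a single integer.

Check each row:
  row 0: 9 empty cells -> not full
  row 1: 3 empty cells -> not full
  row 2: 0 empty cells -> FULL (clear)
  row 3: 9 empty cells -> not full
  row 4: 5 empty cells -> not full
  row 5: 7 empty cells -> not full
  row 6: 8 empty cells -> not full
  row 7: 3 empty cells -> not full
  row 8: 8 empty cells -> not full
  row 9: 5 empty cells -> not full
  row 10: 9 empty cells -> not full
  row 11: 9 empty cells -> not full
Total rows cleared: 1

Answer: 1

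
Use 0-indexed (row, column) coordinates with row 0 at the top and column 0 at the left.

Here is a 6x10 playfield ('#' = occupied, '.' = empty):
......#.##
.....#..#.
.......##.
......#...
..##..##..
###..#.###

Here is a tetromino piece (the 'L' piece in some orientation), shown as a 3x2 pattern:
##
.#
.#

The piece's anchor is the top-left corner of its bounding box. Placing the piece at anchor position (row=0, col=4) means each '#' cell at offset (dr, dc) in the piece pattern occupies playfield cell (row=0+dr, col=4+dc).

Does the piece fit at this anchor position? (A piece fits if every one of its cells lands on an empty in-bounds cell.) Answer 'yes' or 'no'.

Answer: no

Derivation:
Check each piece cell at anchor (0, 4):
  offset (0,0) -> (0,4): empty -> OK
  offset (0,1) -> (0,5): empty -> OK
  offset (1,1) -> (1,5): occupied ('#') -> FAIL
  offset (2,1) -> (2,5): empty -> OK
All cells valid: no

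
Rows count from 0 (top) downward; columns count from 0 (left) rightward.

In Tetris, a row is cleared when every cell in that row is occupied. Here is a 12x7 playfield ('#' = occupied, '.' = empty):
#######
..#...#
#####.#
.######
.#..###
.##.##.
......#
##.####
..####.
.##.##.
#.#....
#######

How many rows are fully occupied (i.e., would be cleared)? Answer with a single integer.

Answer: 2

Derivation:
Check each row:
  row 0: 0 empty cells -> FULL (clear)
  row 1: 5 empty cells -> not full
  row 2: 1 empty cell -> not full
  row 3: 1 empty cell -> not full
  row 4: 3 empty cells -> not full
  row 5: 3 empty cells -> not full
  row 6: 6 empty cells -> not full
  row 7: 1 empty cell -> not full
  row 8: 3 empty cells -> not full
  row 9: 3 empty cells -> not full
  row 10: 5 empty cells -> not full
  row 11: 0 empty cells -> FULL (clear)
Total rows cleared: 2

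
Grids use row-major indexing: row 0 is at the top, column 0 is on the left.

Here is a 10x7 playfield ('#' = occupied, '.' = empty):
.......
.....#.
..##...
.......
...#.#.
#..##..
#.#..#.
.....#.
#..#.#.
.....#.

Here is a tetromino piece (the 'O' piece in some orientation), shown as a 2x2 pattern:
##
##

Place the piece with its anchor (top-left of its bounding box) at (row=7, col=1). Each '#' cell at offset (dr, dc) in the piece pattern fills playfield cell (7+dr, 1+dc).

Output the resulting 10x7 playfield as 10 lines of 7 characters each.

Answer: .......
.....#.
..##...
.......
...#.#.
#..##..
#.#..#.
.##..#.
####.#.
.....#.

Derivation:
Fill (7+0,1+0) = (7,1)
Fill (7+0,1+1) = (7,2)
Fill (7+1,1+0) = (8,1)
Fill (7+1,1+1) = (8,2)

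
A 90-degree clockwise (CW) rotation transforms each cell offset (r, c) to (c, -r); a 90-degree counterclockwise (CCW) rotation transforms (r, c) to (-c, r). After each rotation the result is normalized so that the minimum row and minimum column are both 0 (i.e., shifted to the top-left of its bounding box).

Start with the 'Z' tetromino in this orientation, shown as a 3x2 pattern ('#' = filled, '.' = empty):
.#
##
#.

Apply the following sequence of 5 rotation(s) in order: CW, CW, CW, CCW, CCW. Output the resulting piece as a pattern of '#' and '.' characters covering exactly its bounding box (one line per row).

Start:
.#
##
#.
After rotation 1 (CW):
##.
.##
After rotation 2 (CW):
.#
##
#.
After rotation 3 (CW):
##.
.##
After rotation 4 (CCW):
.#
##
#.
After rotation 5 (CCW):
##.
.##

Answer: ##.
.##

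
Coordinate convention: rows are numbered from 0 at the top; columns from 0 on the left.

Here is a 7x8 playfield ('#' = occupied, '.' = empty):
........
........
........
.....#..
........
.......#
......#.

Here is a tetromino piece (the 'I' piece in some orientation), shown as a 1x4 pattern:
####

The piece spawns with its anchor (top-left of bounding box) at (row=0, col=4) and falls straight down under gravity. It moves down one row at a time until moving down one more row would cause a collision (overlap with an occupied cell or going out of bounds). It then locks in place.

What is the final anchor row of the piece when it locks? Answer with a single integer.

Answer: 2

Derivation:
Spawn at (row=0, col=4). Try each row:
  row 0: fits
  row 1: fits
  row 2: fits
  row 3: blocked -> lock at row 2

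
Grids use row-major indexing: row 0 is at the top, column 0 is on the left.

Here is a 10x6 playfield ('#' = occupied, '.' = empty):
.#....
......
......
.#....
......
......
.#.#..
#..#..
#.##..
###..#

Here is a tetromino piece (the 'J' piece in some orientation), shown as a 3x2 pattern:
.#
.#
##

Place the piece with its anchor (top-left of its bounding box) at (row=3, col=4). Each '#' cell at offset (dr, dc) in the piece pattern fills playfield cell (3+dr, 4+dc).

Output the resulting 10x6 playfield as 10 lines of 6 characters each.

Fill (3+0,4+1) = (3,5)
Fill (3+1,4+1) = (4,5)
Fill (3+2,4+0) = (5,4)
Fill (3+2,4+1) = (5,5)

Answer: .#....
......
......
.#...#
.....#
....##
.#.#..
#..#..
#.##..
###..#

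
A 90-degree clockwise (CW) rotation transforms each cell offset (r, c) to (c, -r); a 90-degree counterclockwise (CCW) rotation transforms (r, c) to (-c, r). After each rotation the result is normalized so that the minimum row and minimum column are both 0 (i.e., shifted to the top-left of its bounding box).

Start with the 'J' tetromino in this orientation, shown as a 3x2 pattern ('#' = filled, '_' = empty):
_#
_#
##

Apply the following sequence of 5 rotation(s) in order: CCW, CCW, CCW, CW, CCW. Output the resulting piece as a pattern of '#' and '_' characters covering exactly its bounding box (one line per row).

Answer: #__
###

Derivation:
Start:
_#
_#
##
After rotation 1 (CCW):
###
__#
After rotation 2 (CCW):
##
#_
#_
After rotation 3 (CCW):
#__
###
After rotation 4 (CW):
##
#_
#_
After rotation 5 (CCW):
#__
###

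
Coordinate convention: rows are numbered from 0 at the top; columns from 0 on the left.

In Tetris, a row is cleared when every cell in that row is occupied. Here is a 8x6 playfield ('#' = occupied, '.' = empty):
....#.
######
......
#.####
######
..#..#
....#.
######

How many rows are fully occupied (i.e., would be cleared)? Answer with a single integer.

Answer: 3

Derivation:
Check each row:
  row 0: 5 empty cells -> not full
  row 1: 0 empty cells -> FULL (clear)
  row 2: 6 empty cells -> not full
  row 3: 1 empty cell -> not full
  row 4: 0 empty cells -> FULL (clear)
  row 5: 4 empty cells -> not full
  row 6: 5 empty cells -> not full
  row 7: 0 empty cells -> FULL (clear)
Total rows cleared: 3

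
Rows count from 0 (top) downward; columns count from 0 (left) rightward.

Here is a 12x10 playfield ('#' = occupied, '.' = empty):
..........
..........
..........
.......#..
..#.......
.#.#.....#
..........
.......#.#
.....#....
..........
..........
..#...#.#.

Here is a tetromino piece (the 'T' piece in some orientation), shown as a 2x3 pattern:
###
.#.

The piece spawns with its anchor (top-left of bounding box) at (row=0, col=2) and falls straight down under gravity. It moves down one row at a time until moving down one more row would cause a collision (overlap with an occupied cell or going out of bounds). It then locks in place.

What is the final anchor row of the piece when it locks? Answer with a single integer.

Answer: 3

Derivation:
Spawn at (row=0, col=2). Try each row:
  row 0: fits
  row 1: fits
  row 2: fits
  row 3: fits
  row 4: blocked -> lock at row 3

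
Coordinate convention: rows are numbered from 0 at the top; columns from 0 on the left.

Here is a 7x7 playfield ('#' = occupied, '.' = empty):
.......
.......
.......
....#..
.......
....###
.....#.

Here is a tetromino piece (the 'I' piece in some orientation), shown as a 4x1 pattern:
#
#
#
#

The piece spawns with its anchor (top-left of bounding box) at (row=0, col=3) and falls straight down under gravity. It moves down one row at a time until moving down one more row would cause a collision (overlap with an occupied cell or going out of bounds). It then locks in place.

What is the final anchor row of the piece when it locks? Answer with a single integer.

Answer: 3

Derivation:
Spawn at (row=0, col=3). Try each row:
  row 0: fits
  row 1: fits
  row 2: fits
  row 3: fits
  row 4: blocked -> lock at row 3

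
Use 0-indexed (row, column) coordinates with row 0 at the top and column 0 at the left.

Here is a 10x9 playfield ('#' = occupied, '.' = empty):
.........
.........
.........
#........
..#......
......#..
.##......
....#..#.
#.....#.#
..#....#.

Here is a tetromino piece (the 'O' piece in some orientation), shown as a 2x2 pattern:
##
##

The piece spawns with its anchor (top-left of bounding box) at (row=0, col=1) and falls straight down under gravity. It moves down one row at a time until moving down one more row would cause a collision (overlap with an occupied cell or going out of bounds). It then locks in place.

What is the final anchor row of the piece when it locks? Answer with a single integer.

Answer: 2

Derivation:
Spawn at (row=0, col=1). Try each row:
  row 0: fits
  row 1: fits
  row 2: fits
  row 3: blocked -> lock at row 2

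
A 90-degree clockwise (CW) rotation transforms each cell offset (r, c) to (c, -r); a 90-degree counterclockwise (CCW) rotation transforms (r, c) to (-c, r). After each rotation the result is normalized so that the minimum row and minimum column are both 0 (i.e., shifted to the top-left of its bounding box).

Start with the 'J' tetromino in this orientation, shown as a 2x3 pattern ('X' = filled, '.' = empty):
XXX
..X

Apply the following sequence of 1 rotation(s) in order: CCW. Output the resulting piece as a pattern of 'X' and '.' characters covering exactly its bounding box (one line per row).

Start:
XXX
..X
After rotation 1 (CCW):
XX
X.
X.

Answer: XX
X.
X.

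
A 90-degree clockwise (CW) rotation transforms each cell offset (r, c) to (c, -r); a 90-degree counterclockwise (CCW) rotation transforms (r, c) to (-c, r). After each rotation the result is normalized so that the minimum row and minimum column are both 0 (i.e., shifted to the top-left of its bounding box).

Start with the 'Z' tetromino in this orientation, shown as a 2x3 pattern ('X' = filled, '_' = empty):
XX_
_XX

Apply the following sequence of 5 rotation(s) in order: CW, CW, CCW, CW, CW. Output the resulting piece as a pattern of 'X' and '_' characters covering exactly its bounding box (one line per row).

Answer: _X
XX
X_

Derivation:
Start:
XX_
_XX
After rotation 1 (CW):
_X
XX
X_
After rotation 2 (CW):
XX_
_XX
After rotation 3 (CCW):
_X
XX
X_
After rotation 4 (CW):
XX_
_XX
After rotation 5 (CW):
_X
XX
X_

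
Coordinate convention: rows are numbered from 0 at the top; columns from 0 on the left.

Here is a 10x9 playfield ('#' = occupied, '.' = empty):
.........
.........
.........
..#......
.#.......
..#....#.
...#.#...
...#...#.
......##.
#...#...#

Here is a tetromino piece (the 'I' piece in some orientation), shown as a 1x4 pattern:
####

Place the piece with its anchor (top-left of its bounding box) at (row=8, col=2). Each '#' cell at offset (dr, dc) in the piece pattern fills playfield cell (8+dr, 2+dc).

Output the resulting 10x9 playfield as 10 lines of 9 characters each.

Answer: .........
.........
.........
..#......
.#.......
..#....#.
...#.#...
...#...#.
..######.
#...#...#

Derivation:
Fill (8+0,2+0) = (8,2)
Fill (8+0,2+1) = (8,3)
Fill (8+0,2+2) = (8,4)
Fill (8+0,2+3) = (8,5)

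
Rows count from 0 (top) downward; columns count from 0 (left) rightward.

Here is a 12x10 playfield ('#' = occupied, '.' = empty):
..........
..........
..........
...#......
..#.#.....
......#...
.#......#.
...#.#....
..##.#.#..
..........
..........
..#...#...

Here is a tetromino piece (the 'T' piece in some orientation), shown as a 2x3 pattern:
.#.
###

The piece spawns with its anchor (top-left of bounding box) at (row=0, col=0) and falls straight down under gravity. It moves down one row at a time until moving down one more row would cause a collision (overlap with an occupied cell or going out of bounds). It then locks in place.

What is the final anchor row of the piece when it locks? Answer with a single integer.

Answer: 2

Derivation:
Spawn at (row=0, col=0). Try each row:
  row 0: fits
  row 1: fits
  row 2: fits
  row 3: blocked -> lock at row 2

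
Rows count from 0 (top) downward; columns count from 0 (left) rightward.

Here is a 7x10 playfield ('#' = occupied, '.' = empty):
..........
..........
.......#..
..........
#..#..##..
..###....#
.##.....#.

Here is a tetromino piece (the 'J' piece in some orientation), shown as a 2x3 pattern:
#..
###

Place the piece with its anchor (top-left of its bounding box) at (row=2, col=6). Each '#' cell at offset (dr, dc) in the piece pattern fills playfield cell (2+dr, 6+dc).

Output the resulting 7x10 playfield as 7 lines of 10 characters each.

Fill (2+0,6+0) = (2,6)
Fill (2+1,6+0) = (3,6)
Fill (2+1,6+1) = (3,7)
Fill (2+1,6+2) = (3,8)

Answer: ..........
..........
......##..
......###.
#..#..##..
..###....#
.##.....#.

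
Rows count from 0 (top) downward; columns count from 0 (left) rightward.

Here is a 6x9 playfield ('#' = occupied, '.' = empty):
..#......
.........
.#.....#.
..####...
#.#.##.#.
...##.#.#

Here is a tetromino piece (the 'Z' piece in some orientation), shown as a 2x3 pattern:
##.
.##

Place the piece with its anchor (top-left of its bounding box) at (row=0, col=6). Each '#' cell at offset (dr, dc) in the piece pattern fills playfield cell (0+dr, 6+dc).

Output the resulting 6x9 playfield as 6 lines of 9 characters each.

Answer: ..#...##.
.......##
.#.....#.
..####...
#.#.##.#.
...##.#.#

Derivation:
Fill (0+0,6+0) = (0,6)
Fill (0+0,6+1) = (0,7)
Fill (0+1,6+1) = (1,7)
Fill (0+1,6+2) = (1,8)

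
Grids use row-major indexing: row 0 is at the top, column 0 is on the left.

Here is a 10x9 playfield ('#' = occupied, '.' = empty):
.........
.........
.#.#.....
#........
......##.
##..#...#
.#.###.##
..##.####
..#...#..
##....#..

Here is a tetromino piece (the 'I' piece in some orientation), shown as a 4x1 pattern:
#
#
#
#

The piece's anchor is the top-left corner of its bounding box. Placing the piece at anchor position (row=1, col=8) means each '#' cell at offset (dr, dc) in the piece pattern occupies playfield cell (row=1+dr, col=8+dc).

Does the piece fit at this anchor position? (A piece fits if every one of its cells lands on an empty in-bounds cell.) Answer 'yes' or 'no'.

Answer: yes

Derivation:
Check each piece cell at anchor (1, 8):
  offset (0,0) -> (1,8): empty -> OK
  offset (1,0) -> (2,8): empty -> OK
  offset (2,0) -> (3,8): empty -> OK
  offset (3,0) -> (4,8): empty -> OK
All cells valid: yes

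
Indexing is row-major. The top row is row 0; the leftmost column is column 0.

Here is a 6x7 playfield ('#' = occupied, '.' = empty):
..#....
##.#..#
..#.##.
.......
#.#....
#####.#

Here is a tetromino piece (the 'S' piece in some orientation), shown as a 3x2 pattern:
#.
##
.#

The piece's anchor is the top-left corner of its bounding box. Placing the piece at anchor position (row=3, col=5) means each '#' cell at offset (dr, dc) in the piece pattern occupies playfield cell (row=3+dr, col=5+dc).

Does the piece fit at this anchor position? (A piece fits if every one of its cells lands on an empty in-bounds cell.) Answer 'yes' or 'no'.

Answer: no

Derivation:
Check each piece cell at anchor (3, 5):
  offset (0,0) -> (3,5): empty -> OK
  offset (1,0) -> (4,5): empty -> OK
  offset (1,1) -> (4,6): empty -> OK
  offset (2,1) -> (5,6): occupied ('#') -> FAIL
All cells valid: no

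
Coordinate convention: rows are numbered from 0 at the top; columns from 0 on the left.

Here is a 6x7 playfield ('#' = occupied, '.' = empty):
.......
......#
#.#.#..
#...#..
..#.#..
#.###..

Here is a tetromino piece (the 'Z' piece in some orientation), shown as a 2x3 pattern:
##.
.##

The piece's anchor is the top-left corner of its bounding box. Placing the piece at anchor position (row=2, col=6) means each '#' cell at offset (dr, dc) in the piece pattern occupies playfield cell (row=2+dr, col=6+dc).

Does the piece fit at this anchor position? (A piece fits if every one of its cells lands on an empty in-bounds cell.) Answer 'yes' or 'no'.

Answer: no

Derivation:
Check each piece cell at anchor (2, 6):
  offset (0,0) -> (2,6): empty -> OK
  offset (0,1) -> (2,7): out of bounds -> FAIL
  offset (1,1) -> (3,7): out of bounds -> FAIL
  offset (1,2) -> (3,8): out of bounds -> FAIL
All cells valid: no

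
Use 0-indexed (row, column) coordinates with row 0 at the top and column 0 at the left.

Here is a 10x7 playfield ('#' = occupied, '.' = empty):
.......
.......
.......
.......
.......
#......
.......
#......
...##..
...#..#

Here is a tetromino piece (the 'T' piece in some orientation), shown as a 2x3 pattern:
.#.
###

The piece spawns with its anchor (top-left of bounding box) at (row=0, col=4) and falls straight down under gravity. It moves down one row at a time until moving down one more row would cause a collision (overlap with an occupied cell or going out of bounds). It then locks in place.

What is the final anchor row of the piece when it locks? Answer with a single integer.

Answer: 6

Derivation:
Spawn at (row=0, col=4). Try each row:
  row 0: fits
  row 1: fits
  row 2: fits
  row 3: fits
  row 4: fits
  row 5: fits
  row 6: fits
  row 7: blocked -> lock at row 6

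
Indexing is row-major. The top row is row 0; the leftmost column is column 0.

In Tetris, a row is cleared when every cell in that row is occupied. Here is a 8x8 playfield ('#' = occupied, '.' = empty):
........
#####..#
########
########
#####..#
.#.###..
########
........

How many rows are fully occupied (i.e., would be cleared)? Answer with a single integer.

Answer: 3

Derivation:
Check each row:
  row 0: 8 empty cells -> not full
  row 1: 2 empty cells -> not full
  row 2: 0 empty cells -> FULL (clear)
  row 3: 0 empty cells -> FULL (clear)
  row 4: 2 empty cells -> not full
  row 5: 4 empty cells -> not full
  row 6: 0 empty cells -> FULL (clear)
  row 7: 8 empty cells -> not full
Total rows cleared: 3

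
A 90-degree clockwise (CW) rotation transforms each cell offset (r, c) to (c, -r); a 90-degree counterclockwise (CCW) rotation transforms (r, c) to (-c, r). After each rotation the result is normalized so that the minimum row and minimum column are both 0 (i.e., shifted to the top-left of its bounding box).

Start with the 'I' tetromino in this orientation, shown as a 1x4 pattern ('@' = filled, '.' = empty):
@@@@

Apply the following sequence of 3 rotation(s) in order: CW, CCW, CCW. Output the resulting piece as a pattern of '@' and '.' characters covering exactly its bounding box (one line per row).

Start:
@@@@
After rotation 1 (CW):
@
@
@
@
After rotation 2 (CCW):
@@@@
After rotation 3 (CCW):
@
@
@
@

Answer: @
@
@
@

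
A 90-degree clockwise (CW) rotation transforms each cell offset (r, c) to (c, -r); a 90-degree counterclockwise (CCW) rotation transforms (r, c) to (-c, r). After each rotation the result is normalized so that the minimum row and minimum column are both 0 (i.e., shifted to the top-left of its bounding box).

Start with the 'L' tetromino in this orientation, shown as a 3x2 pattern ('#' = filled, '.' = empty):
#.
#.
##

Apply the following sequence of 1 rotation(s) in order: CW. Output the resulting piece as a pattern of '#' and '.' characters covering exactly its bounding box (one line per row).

Answer: ###
#..

Derivation:
Start:
#.
#.
##
After rotation 1 (CW):
###
#..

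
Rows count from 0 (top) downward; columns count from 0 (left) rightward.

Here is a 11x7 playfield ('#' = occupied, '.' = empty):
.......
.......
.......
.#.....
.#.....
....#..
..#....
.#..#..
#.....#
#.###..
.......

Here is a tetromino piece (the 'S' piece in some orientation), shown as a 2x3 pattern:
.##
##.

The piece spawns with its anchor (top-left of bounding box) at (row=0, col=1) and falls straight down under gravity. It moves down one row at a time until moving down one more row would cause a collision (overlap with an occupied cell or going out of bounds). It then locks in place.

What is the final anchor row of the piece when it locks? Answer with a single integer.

Spawn at (row=0, col=1). Try each row:
  row 0: fits
  row 1: fits
  row 2: blocked -> lock at row 1

Answer: 1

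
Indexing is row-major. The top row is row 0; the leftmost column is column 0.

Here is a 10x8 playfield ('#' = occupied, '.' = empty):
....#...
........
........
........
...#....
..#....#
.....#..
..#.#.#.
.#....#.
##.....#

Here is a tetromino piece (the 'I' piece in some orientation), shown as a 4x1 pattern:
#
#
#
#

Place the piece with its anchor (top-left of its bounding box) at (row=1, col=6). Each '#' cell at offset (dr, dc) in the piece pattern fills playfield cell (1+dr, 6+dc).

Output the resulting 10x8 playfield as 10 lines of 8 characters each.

Fill (1+0,6+0) = (1,6)
Fill (1+1,6+0) = (2,6)
Fill (1+2,6+0) = (3,6)
Fill (1+3,6+0) = (4,6)

Answer: ....#...
......#.
......#.
......#.
...#..#.
..#....#
.....#..
..#.#.#.
.#....#.
##.....#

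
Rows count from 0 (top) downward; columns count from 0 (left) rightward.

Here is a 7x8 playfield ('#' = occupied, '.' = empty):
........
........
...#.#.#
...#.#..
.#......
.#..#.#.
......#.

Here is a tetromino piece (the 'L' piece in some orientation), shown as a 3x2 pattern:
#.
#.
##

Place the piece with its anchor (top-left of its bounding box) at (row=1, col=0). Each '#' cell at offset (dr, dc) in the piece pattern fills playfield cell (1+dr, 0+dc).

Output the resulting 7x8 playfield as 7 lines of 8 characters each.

Fill (1+0,0+0) = (1,0)
Fill (1+1,0+0) = (2,0)
Fill (1+2,0+0) = (3,0)
Fill (1+2,0+1) = (3,1)

Answer: ........
#.......
#..#.#.#
##.#.#..
.#......
.#..#.#.
......#.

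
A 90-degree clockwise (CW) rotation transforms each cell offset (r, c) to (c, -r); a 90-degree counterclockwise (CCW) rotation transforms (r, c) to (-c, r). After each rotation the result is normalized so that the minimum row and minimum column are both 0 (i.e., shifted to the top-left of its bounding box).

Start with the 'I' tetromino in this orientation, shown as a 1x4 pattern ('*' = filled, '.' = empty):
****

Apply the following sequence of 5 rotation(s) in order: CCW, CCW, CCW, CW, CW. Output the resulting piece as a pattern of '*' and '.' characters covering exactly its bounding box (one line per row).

Answer: *
*
*
*

Derivation:
Start:
****
After rotation 1 (CCW):
*
*
*
*
After rotation 2 (CCW):
****
After rotation 3 (CCW):
*
*
*
*
After rotation 4 (CW):
****
After rotation 5 (CW):
*
*
*
*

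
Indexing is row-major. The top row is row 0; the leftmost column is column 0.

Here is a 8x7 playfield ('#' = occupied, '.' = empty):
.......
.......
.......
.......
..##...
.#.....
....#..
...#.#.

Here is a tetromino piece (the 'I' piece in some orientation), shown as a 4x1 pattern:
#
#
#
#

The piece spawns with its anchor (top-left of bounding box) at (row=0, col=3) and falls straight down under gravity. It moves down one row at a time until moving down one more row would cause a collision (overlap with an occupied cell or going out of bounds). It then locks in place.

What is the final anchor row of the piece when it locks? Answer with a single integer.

Answer: 0

Derivation:
Spawn at (row=0, col=3). Try each row:
  row 0: fits
  row 1: blocked -> lock at row 0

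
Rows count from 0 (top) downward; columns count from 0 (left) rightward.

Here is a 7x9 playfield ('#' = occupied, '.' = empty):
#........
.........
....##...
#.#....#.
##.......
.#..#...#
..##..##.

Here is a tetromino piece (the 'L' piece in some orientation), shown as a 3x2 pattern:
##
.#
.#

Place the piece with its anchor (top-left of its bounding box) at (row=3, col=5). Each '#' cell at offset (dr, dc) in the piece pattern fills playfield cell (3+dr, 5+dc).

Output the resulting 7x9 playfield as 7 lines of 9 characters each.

Answer: #........
.........
....##...
#.#..###.
##....#..
.#..#.#.#
..##..##.

Derivation:
Fill (3+0,5+0) = (3,5)
Fill (3+0,5+1) = (3,6)
Fill (3+1,5+1) = (4,6)
Fill (3+2,5+1) = (5,6)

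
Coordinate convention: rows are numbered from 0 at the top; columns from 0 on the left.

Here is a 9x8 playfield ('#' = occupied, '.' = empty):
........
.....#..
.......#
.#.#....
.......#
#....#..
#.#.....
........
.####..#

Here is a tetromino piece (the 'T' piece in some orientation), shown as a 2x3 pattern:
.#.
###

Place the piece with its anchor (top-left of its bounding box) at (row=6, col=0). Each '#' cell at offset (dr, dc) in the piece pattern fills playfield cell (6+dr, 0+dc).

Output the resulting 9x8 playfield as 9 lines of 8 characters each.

Fill (6+0,0+1) = (6,1)
Fill (6+1,0+0) = (7,0)
Fill (6+1,0+1) = (7,1)
Fill (6+1,0+2) = (7,2)

Answer: ........
.....#..
.......#
.#.#....
.......#
#....#..
###.....
###.....
.####..#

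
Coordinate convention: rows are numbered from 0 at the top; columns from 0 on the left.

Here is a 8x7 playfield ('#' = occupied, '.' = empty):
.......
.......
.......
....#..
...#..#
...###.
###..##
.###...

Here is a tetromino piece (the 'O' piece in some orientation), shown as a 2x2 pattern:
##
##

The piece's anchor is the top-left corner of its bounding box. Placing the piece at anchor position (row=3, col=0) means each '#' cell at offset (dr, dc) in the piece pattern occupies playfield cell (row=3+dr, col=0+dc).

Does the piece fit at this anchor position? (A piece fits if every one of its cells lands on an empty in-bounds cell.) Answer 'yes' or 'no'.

Check each piece cell at anchor (3, 0):
  offset (0,0) -> (3,0): empty -> OK
  offset (0,1) -> (3,1): empty -> OK
  offset (1,0) -> (4,0): empty -> OK
  offset (1,1) -> (4,1): empty -> OK
All cells valid: yes

Answer: yes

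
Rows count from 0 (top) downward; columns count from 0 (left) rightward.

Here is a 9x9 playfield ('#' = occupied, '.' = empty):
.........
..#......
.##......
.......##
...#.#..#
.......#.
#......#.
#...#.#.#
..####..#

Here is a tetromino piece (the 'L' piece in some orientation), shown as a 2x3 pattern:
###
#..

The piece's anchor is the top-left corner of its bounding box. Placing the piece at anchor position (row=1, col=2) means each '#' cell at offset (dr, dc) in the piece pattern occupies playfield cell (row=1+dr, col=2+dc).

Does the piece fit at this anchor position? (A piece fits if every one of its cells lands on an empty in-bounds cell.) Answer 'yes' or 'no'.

Answer: no

Derivation:
Check each piece cell at anchor (1, 2):
  offset (0,0) -> (1,2): occupied ('#') -> FAIL
  offset (0,1) -> (1,3): empty -> OK
  offset (0,2) -> (1,4): empty -> OK
  offset (1,0) -> (2,2): occupied ('#') -> FAIL
All cells valid: no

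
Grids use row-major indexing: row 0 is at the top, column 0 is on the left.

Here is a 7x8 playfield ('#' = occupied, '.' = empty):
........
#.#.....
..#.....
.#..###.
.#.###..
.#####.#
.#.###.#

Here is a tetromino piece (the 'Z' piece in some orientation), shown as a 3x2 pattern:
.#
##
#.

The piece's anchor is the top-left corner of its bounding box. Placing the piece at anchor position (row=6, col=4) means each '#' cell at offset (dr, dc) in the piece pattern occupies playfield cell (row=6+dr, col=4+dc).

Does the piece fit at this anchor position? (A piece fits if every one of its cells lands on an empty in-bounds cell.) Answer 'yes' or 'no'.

Check each piece cell at anchor (6, 4):
  offset (0,1) -> (6,5): occupied ('#') -> FAIL
  offset (1,0) -> (7,4): out of bounds -> FAIL
  offset (1,1) -> (7,5): out of bounds -> FAIL
  offset (2,0) -> (8,4): out of bounds -> FAIL
All cells valid: no

Answer: no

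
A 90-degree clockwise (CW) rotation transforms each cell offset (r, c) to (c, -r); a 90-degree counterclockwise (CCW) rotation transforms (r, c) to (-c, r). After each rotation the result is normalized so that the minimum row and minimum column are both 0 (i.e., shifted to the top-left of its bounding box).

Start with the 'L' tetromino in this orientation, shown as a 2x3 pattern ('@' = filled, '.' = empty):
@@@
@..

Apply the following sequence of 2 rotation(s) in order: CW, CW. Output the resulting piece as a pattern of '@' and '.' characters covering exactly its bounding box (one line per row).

Start:
@@@
@..
After rotation 1 (CW):
@@
.@
.@
After rotation 2 (CW):
..@
@@@

Answer: ..@
@@@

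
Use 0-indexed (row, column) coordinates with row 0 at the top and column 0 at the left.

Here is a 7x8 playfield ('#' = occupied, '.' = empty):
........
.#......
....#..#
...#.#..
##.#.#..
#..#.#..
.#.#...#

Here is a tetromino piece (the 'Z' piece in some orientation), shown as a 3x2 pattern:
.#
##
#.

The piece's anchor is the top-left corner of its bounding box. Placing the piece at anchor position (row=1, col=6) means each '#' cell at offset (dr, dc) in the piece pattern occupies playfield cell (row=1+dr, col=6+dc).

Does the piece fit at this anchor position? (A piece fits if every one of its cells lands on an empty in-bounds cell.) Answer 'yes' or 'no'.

Check each piece cell at anchor (1, 6):
  offset (0,1) -> (1,7): empty -> OK
  offset (1,0) -> (2,6): empty -> OK
  offset (1,1) -> (2,7): occupied ('#') -> FAIL
  offset (2,0) -> (3,6): empty -> OK
All cells valid: no

Answer: no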